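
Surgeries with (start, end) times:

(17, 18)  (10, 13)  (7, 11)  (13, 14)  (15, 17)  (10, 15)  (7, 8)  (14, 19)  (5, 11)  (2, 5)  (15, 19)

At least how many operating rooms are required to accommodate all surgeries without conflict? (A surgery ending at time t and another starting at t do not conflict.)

starts: [2, 5, 7, 7, 10, 10, 13, 14, 15, 15, 17]
ends:   [5, 8, 11, 11, 13, 14, 15, 17, 18, 19, 19]
s2→1 e5→0 s5→1 s7→2 s7→3 e8→2 s10→3 s10→4  — peak 4.

4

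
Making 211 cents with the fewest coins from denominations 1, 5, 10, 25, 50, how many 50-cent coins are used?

4

Greedy: take as many of the largest coin as possible, then repeat with the remainder.
211 − 4×50→11 − 1×10→1 − 1×1→0
Count of 50: 4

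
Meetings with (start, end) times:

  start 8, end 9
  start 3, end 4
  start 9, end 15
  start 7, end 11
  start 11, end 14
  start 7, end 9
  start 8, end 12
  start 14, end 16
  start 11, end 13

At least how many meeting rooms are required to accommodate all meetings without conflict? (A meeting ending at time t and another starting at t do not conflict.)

4

The answer is the maximum number of intervals overlapping at any instant.
starts: [3, 7, 7, 8, 8, 9, 11, 11, 14]
ends:   [4, 9, 9, 11, 12, 13, 14, 15, 16]
s3→1 e4→0 s7→1 s7→2 s8→3 s8→4  — peak 4.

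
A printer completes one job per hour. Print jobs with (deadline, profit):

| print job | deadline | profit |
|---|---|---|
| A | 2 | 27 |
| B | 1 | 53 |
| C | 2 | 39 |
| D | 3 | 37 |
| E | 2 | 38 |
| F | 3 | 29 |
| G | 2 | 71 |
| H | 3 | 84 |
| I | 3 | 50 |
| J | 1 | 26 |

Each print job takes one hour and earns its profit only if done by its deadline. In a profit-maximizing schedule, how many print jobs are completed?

Take jobs in profit order; each goes to the latest open slot no later than its deadline.
Profit order: H=84 G=71 B=53 I=50 C=39 E=38 D=37 F=29 A=27 J=26
Assign: H→slot 3, G→slot 2, B→slot 1, I skipped, C skipped, E skipped, D skipped, F skipped, A skipped, J skipped.
Slots: [1:B] [2:G] [3:H]
3 of 10 scheduled.

3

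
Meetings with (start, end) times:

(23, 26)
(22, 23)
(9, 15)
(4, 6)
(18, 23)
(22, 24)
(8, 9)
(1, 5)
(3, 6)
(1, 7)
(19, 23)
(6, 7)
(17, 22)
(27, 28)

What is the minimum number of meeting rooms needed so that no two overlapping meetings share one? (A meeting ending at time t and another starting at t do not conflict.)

4

The answer is the maximum number of intervals overlapping at any instant.
starts: [1, 1, 3, 4, 6, 8, 9, 17, 18, 19, 22, 22, 23, 27]
ends:   [5, 6, 6, 7, 7, 9, 15, 22, 23, 23, 23, 24, 26, 28]
s1→1 s1→2 s3→3 s4→4  — peak 4.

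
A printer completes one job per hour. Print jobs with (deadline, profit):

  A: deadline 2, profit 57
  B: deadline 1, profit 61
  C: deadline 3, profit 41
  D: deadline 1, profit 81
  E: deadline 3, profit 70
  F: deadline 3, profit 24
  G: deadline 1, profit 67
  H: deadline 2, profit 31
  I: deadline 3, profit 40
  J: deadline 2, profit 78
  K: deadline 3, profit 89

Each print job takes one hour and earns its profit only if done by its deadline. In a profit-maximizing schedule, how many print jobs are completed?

Profit order: K=89 D=81 J=78 E=70 G=67 B=61 A=57 C=41 I=40 H=31 F=24
Assign: K→slot 3, D→slot 1, J→slot 2, E skipped, G skipped, B skipped, A skipped, C skipped, I skipped, H skipped, F skipped.
Slots: [1:D] [2:J] [3:K]
3 of 11 scheduled.

3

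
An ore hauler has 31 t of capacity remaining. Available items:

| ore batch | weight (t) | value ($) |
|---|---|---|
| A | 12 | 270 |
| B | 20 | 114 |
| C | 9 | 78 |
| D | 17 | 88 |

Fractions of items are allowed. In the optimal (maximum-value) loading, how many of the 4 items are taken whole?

2

Ratios (sorted): A 22.50, C 8.67, B 5.70, D 5.18
take A (12 @ 270); take C (9 @ 78); take 10/20 of B → 57.00. Capacity used 31/31.
2 item(s) taken whole; one partial (take 10/20 of B).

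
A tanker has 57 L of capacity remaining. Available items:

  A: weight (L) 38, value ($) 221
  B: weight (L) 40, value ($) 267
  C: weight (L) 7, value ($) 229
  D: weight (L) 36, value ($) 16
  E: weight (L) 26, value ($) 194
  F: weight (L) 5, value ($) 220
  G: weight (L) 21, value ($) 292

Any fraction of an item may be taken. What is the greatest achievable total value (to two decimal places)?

920.08

Ratios (sorted): F 44.00, C 32.71, G 13.90, E 7.46, B 6.67, A 5.82, D 0.44
take F (5 @ 220); take C (7 @ 229); take G (21 @ 292); take 24/26 of E → 179.08. Capacity used 57/57.
Total value = 920.08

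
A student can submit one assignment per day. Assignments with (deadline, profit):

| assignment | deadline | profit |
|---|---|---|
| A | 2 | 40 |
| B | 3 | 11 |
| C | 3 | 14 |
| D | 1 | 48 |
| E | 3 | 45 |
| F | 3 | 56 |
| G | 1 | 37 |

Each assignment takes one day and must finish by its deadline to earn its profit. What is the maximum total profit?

Sort by profit descending; place each in the latest free slot ≤ its deadline.
By profit: F(d3,56), D(d1,48), E(d3,45), A(d2,40), G(d1,37), C(d3,14), B(d3,11)
F→slot 3; D→slot 1; E→slot 2; A skipped; G skipped; C skipped; B skipped.
Profit = 48 + 45 + 56 = 149

149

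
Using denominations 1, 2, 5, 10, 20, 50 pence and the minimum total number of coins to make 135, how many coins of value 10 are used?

Greedy: take as many of the largest coin as possible, then repeat with the remainder.
135 = 2×50 + 1×20 + 1×10 + 1×5
Count of 10: 1

1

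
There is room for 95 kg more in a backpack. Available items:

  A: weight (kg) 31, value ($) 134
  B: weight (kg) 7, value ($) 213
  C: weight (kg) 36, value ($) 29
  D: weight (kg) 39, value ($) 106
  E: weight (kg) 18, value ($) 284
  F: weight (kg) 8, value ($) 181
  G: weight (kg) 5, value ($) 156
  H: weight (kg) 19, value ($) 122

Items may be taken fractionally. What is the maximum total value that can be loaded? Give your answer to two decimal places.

1109.03

Greedy by value/weight ratio, highest first.
Ratios (sorted): G 31.20, B 30.43, F 22.62, E 15.78, H 6.42, A 4.32, D 2.72, C 0.81
take G (5 @ 156); take B (7 @ 213); take F (8 @ 181); take E (18 @ 284); take H (19 @ 122); take A (31 @ 134); take 7/39 of D → 19.03. Capacity used 95/95.
Total value = 1109.03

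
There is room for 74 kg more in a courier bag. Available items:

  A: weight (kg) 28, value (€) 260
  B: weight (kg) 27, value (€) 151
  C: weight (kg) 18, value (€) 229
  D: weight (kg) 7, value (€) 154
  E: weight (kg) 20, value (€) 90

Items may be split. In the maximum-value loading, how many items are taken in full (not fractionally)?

Order: D (154/7=22.00) > C (229/18=12.72) > A (260/28=9.29) > B (151/27=5.59) > E (90/20=4.50)
Fill: take D (7 @ 154) → take C (18 @ 229) → take A (28 @ 260) → take 21/27 of B → 117.44; 74/74 used.
3 item(s) taken whole; one partial (take 21/27 of B).

3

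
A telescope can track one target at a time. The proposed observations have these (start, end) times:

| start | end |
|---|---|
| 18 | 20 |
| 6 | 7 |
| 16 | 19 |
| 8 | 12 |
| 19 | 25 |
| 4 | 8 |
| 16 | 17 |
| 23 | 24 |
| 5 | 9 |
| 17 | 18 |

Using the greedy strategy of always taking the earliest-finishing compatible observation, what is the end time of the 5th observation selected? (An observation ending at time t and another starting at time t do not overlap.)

20

Sorted by end: (6,7)  (4,8)  (5,9)  (8,12)  (16,17)  (17,18)  (16,19)  (18,20)  (23,24)  (19,25)
take (6,7); skip (4,8); take (8,12); take (16,17); take (17,18); skip (16,19); take (18,20); take (23,24).
Selected: (6,7) (8,12) (16,17) (17,18) (18,20) (23,24)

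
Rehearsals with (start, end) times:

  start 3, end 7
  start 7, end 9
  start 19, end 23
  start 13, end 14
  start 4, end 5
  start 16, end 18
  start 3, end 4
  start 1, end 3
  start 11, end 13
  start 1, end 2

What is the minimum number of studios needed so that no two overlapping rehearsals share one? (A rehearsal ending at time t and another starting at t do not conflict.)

2

Count concurrent intervals with a sweep; the peak is the room count.
starts: [1, 1, 3, 3, 4, 7, 11, 13, 16, 19]
ends:   [2, 3, 4, 5, 7, 9, 13, 14, 18, 23]
s1→1 s1→2  — peak 2.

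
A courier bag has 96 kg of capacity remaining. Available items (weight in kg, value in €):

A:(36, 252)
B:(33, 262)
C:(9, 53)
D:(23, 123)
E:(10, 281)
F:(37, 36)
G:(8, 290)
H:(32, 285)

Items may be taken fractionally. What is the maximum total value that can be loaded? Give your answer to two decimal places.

1209.00

Greedy by value/weight ratio, highest first.
Ratios (sorted): G 36.25, E 28.10, H 8.91, B 7.94, A 7.00, C 5.89, D 5.35, F 0.97
take G (8 @ 290); take E (10 @ 281); take H (32 @ 285); take B (33 @ 262); take 13/36 of A → 91.00. Capacity used 96/96.
Total value = 1209.00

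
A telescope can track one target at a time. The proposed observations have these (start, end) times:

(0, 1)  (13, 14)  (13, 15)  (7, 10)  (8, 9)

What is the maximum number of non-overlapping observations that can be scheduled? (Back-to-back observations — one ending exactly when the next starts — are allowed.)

Order by finish time; keep every interval that doesn't clash with the previous kept one.
By end time: (0,1), (8,9), (7,10), (13,14), (13,15).
Pick (0,1); next start ≥ 1 → (8,9); next start ≥ 9 → (13,14).
Selected 3 observations.

3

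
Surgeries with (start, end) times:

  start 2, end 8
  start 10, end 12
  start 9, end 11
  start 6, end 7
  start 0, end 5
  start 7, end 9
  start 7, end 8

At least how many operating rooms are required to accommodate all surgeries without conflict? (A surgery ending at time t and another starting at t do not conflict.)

3

Events (time:±→running): 0:+→1 2:+→2 5:-→1 6:+→2 7:-→1 7:+→2 7:+→3 … peak 3.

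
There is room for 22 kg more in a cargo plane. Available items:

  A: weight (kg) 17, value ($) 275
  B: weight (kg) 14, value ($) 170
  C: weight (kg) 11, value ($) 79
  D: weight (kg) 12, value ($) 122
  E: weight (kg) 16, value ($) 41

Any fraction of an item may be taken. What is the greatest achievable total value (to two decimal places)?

335.71

Sort by value per unit weight and fill in that order.
Order: A (275/17=16.18) > B (170/14=12.14) > D (122/12=10.17) > C (79/11=7.18) > E (41/16=2.56)
Fill: take A (17 @ 275) → take 5/14 of B → 60.71; 22/22 used.
Total value = 335.71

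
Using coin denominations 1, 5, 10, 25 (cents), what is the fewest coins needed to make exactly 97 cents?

7

Greedy: take as many of the largest coin as possible, then repeat with the remainder.
97 − 3×25→22 − 2×10→2 − 2×1→0
Total coins = 3 + 2 + 2 = 7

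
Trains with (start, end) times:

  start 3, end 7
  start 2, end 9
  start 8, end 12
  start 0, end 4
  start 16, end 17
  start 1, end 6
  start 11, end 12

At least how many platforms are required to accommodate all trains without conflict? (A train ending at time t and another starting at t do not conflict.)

4

The answer is the maximum number of intervals overlapping at any instant.
Events (time:±→running): 0:+→1 1:+→2 2:+→3 3:+→4 … peak 4.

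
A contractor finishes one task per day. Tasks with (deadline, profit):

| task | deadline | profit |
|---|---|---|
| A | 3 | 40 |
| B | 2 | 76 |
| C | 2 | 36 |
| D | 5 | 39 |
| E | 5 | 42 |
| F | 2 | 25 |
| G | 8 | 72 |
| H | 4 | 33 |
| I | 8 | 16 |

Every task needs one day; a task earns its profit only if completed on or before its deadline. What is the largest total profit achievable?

Take jobs in profit order; each goes to the latest open slot no later than its deadline.
Profit order: B=76 G=72 E=42 A=40 D=39 C=36 H=33 F=25 I=16
Assign: B→slot 2, G→slot 8, E→slot 5, A→slot 3, D→slot 4, C→slot 1, H skipped, F skipped, I→slot 7.
Slots: [1:C] [2:B] [3:A] [4:D] [5:E] [7:I] [8:G]
Profit = 36 + 76 + 40 + 39 + 42 + 16 + 72 = 321

321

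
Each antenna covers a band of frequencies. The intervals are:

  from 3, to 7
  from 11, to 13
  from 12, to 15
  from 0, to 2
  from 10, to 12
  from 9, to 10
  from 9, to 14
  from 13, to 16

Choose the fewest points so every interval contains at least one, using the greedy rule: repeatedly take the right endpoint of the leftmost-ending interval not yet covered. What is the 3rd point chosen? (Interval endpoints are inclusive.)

10

Process intervals by earliest right end; each time one isn't hit yet, stab at its right endpoint.
By right end: [0,2]  [3,7]  [9,10]  [10,12]  [11,13]  [9,14]  [12,15]  [13,16]
[0,2] uncovered → point at 2; [3,7] uncovered → point at 7; [9,10] uncovered → point at 10; [11,13] uncovered → point at 13.
Points: 2, 7, 10, 13 (4 total).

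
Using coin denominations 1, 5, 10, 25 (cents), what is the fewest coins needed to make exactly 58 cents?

6

Use the largest denomination that fits, subtract, and repeat.
58 = 2×25 + 1×5 + 3×1
Total coins = 2 + 1 + 3 = 6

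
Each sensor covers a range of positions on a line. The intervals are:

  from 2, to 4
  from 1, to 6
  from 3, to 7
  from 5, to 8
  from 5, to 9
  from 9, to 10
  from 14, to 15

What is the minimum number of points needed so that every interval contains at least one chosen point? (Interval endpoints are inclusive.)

4

Sorted: [2,4] [1,6] [3,7] [5,8] [5,9] [9,10] [14,15]
{[2,4],[1,6],[3,7]} hit by 4; {[5,8],[5,9]} hit by 8; {[9,10]} hit by 10; {[14,15]} hit by 15.
Points: 4, 8, 10, 15 (4 total).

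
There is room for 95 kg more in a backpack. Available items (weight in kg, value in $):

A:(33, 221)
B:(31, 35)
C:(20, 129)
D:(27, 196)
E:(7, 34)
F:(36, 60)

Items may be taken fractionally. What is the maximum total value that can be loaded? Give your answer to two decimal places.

593.33

Ratios (sorted): D 7.26, A 6.70, C 6.45, E 4.86, F 1.67, B 1.13
take D (27 @ 196); take A (33 @ 221); take C (20 @ 129); take E (7 @ 34); take 8/36 of F → 13.33. Capacity used 95/95.
Total value = 593.33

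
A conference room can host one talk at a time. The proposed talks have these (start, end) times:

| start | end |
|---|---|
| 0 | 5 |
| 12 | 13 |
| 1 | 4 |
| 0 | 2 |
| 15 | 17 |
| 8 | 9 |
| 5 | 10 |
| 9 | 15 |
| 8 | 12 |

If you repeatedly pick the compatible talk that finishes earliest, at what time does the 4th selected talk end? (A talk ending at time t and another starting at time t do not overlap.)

Sort by end time and greedily take each interval whose start is ≥ the last chosen end.
Sorted by end: (0,2)  (1,4)  (0,5)  (8,9)  (5,10)  (8,12)  (12,13)  (9,15)  (15,17)
take (0,2); take (8,9); skip (5,10); skip (8,12); take (12,13); take (15,17).
Selected: (0,2) (8,9) (12,13) (15,17)

17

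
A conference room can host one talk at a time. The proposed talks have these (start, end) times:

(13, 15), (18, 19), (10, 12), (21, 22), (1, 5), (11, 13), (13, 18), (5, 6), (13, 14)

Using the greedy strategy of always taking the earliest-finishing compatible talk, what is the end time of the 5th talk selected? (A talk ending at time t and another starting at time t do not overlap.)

19

Sorted by end: (1,5)  (5,6)  (10,12)  (11,13)  (13,14)  (13,15)  (13,18)  (18,19)  (21,22)
take (1,5); take (5,6); take (10,12); take (13,14); take (18,19); take (21,22).
Selected: (1,5) (5,6) (10,12) (13,14) (18,19) (21,22)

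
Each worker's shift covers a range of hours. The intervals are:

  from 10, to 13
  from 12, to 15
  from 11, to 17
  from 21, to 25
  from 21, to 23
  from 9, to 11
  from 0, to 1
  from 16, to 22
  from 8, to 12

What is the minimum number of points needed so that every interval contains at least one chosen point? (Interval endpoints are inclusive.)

4

Process intervals by earliest right end; each time one isn't hit yet, stab at its right endpoint.
Sorted: [0,1] [9,11] [8,12] [10,13] [12,15] [11,17] [16,22] [21,23] [21,25]
{[0,1]} hit by 1; {[9,11],[8,12],[10,13]} hit by 11; {[12,15],[11,17]} hit by 15; {[16,22],[21,23],[21,25]} hit by 22.
Points: 1, 11, 15, 22 (4 total).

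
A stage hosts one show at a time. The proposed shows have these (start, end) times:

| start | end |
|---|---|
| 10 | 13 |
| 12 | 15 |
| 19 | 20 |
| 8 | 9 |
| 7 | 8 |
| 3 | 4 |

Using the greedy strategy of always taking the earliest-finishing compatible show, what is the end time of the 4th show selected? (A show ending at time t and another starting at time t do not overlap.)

13

Order by finish time; keep every interval that doesn't clash with the previous kept one.
By end time: (3,4), (7,8), (8,9), (10,13), (12,15), (19,20).
Pick (3,4); next start ≥ 4 → (7,8); next start ≥ 8 → (8,9); next start ≥ 9 → (10,13); next start ≥ 13 → (19,20).
Selected: (3,4) (7,8) (8,9) (10,13) (19,20)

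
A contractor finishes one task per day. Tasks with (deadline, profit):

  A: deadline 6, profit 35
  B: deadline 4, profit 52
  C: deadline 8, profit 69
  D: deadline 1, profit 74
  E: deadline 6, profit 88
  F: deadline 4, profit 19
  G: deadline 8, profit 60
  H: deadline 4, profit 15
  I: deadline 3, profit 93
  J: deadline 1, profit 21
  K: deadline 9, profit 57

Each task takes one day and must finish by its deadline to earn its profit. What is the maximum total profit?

547

Take jobs in profit order; each goes to the latest open slot no later than its deadline.
Profit order: I=93 E=88 D=74 C=69 G=60 K=57 B=52 A=35 J=21 F=19 H=15
Assign: I→slot 3, E→slot 6, D→slot 1, C→slot 8, G→slot 7, K→slot 9, B→slot 4, A→slot 5, J skipped, F→slot 2, H skipped.
Slots: [1:D] [2:F] [3:I] [4:B] [5:A] [6:E] [7:G] [8:C] [9:K]
Profit = 74 + 19 + 93 + 52 + 35 + 88 + 60 + 69 + 57 = 547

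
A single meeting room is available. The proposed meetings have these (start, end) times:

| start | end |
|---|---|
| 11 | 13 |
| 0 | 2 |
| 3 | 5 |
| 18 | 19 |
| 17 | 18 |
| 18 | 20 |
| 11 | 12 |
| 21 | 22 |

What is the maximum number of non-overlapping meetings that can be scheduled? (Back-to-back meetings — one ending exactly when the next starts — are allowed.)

6

Sorted by end: (0,2)  (3,5)  (11,12)  (11,13)  (17,18)  (18,19)  (18,20)  (21,22)
take (0,2); take (3,5); take (11,12); skip (11,13); take (17,18); take (18,19); take (21,22).
Selected 6 meetings.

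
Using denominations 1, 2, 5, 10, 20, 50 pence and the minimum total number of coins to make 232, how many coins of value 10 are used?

232 − 4×50→32 − 1×20→12 − 1×10→2 − 1×2→0
Count of 10: 1

1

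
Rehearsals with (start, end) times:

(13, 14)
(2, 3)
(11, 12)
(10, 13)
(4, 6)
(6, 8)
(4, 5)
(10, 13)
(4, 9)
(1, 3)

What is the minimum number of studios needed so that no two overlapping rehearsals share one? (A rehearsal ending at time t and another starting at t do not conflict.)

3

Events (time:±→running): 1:+→1 2:+→2 3:-→1 3:-→0 4:+→1 4:+→2 4:+→3 … peak 3.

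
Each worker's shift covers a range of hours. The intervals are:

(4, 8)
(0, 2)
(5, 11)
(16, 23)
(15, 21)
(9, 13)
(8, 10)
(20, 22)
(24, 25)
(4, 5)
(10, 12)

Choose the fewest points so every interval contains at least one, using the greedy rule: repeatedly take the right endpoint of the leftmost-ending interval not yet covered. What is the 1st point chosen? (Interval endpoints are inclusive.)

2

Process intervals by earliest right end; each time one isn't hit yet, stab at its right endpoint.
Sorted: [0,2] [4,5] [4,8] [8,10] [5,11] [10,12] [9,13] [15,21] [20,22] [16,23] [24,25]
{[0,2]} hit by 2; {[4,5],[4,8]} hit by 5; {[8,10],[5,11],[10,12],[9,13]} hit by 10; {[15,21],[20,22],[16,23]} hit by 21; {[24,25]} hit by 25.
Points: 2, 5, 10, 21, 25 (5 total).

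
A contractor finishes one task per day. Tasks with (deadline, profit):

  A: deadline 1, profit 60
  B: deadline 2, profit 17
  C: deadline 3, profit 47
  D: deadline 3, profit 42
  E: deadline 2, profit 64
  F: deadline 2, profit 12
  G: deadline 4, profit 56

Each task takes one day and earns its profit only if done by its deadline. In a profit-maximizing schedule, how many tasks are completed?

4

Take jobs in profit order; each goes to the latest open slot no later than its deadline.
By profit: E(d2,64), A(d1,60), G(d4,56), C(d3,47), D(d3,42), B(d2,17), F(d2,12)
E→slot 2; A→slot 1; G→slot 4; C→slot 3; D skipped; B skipped; F skipped.
4 of 7 scheduled.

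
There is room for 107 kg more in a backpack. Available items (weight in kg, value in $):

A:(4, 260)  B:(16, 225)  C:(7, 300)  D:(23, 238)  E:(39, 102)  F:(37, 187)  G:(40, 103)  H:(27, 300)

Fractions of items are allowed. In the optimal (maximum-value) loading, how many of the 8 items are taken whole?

5

Sort by value per unit weight and fill in that order.
Ratios (sorted): A 65.00, C 42.86, B 14.06, H 11.11, D 10.35, F 5.05, E 2.62, G 2.58
take A (4 @ 260); take C (7 @ 300); take B (16 @ 225); take H (27 @ 300); take D (23 @ 238); take 30/37 of F → 151.62. Capacity used 107/107.
5 item(s) taken whole; one partial (take 30/37 of F).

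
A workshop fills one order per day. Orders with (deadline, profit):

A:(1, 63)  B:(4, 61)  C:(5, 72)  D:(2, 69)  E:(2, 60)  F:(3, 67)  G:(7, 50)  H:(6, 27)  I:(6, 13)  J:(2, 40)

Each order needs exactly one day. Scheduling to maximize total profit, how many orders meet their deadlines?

Take jobs in profit order; each goes to the latest open slot no later than its deadline.
By profit: C(d5,72), D(d2,69), F(d3,67), A(d1,63), B(d4,61), E(d2,60), G(d7,50), J(d2,40), H(d6,27), I(d6,13)
C→slot 5; D→slot 2; F→slot 3; A→slot 1; B→slot 4; E skipped; G→slot 7; J skipped; H→slot 6; I skipped.
7 of 10 scheduled.

7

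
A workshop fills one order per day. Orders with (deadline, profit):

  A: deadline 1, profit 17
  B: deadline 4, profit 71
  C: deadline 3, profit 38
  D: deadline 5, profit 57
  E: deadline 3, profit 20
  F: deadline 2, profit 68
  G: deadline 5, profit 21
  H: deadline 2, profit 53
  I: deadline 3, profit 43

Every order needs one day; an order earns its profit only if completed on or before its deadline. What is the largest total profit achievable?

292

Sort by profit descending; place each in the latest free slot ≤ its deadline.
By profit: B(d4,71), F(d2,68), D(d5,57), H(d2,53), I(d3,43), C(d3,38), G(d5,21), E(d3,20), A(d1,17)
B→slot 4; F→slot 2; D→slot 5; H→slot 1; I→slot 3; C skipped; G skipped; E skipped; A skipped.
Profit = 53 + 68 + 43 + 71 + 57 = 292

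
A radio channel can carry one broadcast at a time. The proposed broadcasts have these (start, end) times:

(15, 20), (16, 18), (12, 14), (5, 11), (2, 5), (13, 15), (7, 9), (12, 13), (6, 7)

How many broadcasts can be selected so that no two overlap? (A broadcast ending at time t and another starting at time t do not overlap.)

Order by finish time; keep every interval that doesn't clash with the previous kept one.
Sorted by end: (2,5)  (6,7)  (7,9)  (5,11)  (12,13)  (12,14)  (13,15)  (16,18)  (15,20)
take (2,5); take (6,7); take (7,9); skip (5,11); take (12,13); take (13,15); take (16,18).
Selected 6 broadcasts.

6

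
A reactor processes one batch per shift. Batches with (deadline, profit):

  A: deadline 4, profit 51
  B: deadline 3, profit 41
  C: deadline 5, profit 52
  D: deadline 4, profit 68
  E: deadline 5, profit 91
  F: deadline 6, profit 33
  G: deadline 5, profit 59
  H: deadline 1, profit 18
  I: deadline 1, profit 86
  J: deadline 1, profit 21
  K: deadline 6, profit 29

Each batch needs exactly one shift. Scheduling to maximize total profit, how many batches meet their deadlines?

6

Sort by profit descending; place each in the latest free slot ≤ its deadline.
Profit order: E=91 I=86 D=68 G=59 C=52 A=51 B=41 F=33 K=29 J=21 H=18
Assign: E→slot 5, I→slot 1, D→slot 4, G→slot 3, C→slot 2, A skipped, B skipped, F→slot 6, K skipped, J skipped, H skipped.
Slots: [1:I] [2:C] [3:G] [4:D] [5:E] [6:F]
6 of 11 scheduled.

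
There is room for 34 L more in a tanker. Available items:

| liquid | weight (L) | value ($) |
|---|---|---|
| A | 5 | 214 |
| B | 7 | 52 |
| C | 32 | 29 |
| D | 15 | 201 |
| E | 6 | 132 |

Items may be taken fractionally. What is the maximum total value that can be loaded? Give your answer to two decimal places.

599.91

Sort by value per unit weight and fill in that order.
Order: A (214/5=42.80) > E (132/6=22.00) > D (201/15=13.40) > B (52/7=7.43) > C (29/32=0.91)
Fill: take A (5 @ 214) → take E (6 @ 132) → take D (15 @ 201) → take B (7 @ 52) → take 1/32 of C → 0.91; 34/34 used.
Total value = 599.91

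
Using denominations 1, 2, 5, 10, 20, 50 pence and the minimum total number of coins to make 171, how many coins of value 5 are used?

171 − 3×50→21 − 1×20→1 − 1×1→0
Count of 5: 0

0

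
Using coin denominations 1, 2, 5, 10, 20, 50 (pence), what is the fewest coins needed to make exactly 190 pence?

5

190 = 3×50 + 2×20
Total coins = 3 + 2 = 5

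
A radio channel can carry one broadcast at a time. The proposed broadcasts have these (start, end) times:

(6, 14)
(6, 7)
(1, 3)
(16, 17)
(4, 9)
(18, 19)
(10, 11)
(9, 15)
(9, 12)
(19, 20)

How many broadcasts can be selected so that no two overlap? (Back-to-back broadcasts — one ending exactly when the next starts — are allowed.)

6

Order by finish time; keep every interval that doesn't clash with the previous kept one.
By end time: (1,3), (6,7), (4,9), (10,11), (9,12), (6,14), (9,15), (16,17), (18,19), (19,20).
Pick (1,3); next start ≥ 3 → (6,7); next start ≥ 7 → (10,11); next start ≥ 11 → (16,17); next start ≥ 17 → (18,19); next start ≥ 19 → (19,20).
Selected 6 broadcasts.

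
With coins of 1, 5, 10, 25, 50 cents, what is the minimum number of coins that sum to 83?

Use the largest denomination that fits, subtract, and repeat.
83 = 1×50 + 1×25 + 1×5 + 3×1
Total coins = 1 + 1 + 1 + 3 = 6

6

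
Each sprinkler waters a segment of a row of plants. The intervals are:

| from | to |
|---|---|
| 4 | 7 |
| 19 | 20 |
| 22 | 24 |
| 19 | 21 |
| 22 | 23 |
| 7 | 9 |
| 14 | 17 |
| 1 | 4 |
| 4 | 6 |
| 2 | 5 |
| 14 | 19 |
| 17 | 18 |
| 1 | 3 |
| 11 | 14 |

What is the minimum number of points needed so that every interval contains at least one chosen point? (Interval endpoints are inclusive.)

Process intervals by earliest right end; each time one isn't hit yet, stab at its right endpoint.
Sorted: [1,3] [1,4] [2,5] [4,6] [4,7] [7,9] [11,14] [14,17] [17,18] [14,19] [19,20] [19,21] [22,23] [22,24]
{[1,3],[1,4],[2,5]} hit by 3; {[4,6],[4,7]} hit by 6; {[7,9]} hit by 9; {[11,14],[14,17]} hit by 14; {[17,18],[14,19]} hit by 18; {[19,20],[19,21]} hit by 20; {[22,23],[22,24]} hit by 23.
Points: 3, 6, 9, 14, 18, 20, 23 (7 total).

7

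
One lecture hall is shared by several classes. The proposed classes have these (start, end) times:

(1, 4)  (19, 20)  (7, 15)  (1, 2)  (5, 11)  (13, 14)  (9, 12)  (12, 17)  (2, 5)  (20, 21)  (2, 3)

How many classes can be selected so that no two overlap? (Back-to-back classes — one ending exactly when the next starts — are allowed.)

6

Sort by end time and greedily take each interval whose start is ≥ the last chosen end.
Sorted by end: (1,2)  (2,3)  (1,4)  (2,5)  (5,11)  (9,12)  (13,14)  (7,15)  (12,17)  (19,20)  (20,21)
take (1,2); take (2,3); take (5,11); take (13,14); skip (12,17); take (19,20); take (20,21).
Selected 6 classes.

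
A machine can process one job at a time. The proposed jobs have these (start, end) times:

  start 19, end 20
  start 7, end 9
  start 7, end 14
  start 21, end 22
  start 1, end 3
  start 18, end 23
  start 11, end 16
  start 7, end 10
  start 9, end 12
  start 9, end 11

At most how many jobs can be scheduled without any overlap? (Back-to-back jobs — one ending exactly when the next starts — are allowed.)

6

Sorted by end: (1,3)  (7,9)  (7,10)  (9,11)  (9,12)  (7,14)  (11,16)  (19,20)  (21,22)  (18,23)
take (1,3); take (7,9); take (9,11); skip (9,12); take (11,16); take (19,20); take (21,22).
Selected 6 jobs.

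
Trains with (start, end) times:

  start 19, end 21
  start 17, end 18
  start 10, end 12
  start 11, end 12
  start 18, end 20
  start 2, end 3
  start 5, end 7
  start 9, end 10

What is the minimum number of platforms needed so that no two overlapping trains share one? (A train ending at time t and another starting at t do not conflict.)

Count concurrent intervals with a sweep; the peak is the room count.
starts: [2, 5, 9, 10, 11, 17, 18, 19]
ends:   [3, 7, 10, 12, 12, 18, 20, 21]
s2→1 e3→0 s5→1 e7→0 s9→1 e10→0 s10→1 s11→2  — peak 2.

2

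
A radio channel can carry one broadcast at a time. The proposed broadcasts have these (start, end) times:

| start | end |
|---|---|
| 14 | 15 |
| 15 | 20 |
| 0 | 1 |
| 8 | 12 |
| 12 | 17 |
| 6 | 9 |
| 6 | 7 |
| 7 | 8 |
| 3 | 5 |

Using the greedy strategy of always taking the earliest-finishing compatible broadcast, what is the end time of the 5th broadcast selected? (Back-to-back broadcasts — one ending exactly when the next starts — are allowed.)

Sorted by end: (0,1)  (3,5)  (6,7)  (7,8)  (6,9)  (8,12)  (14,15)  (12,17)  (15,20)
take (0,1); take (3,5); take (6,7); take (7,8); skip (6,9); take (8,12); take (14,15); take (15,20).
Selected: (0,1) (3,5) (6,7) (7,8) (8,12) (14,15) (15,20)

12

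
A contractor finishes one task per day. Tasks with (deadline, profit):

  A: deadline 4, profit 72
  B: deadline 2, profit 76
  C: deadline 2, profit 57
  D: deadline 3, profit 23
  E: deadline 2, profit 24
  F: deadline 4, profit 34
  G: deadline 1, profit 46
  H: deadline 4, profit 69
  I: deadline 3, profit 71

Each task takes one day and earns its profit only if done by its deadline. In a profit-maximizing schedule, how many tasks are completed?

By profit: B(d2,76), A(d4,72), I(d3,71), H(d4,69), C(d2,57), G(d1,46), F(d4,34), E(d2,24), D(d3,23)
B→slot 2; A→slot 4; I→slot 3; H→slot 1; C skipped; G skipped; F skipped; E skipped; D skipped.
4 of 9 scheduled.

4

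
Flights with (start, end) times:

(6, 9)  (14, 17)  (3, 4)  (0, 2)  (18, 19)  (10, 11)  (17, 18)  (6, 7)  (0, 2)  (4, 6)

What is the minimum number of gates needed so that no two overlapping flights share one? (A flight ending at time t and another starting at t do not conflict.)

2

Count concurrent intervals with a sweep; the peak is the room count.
Events (time:±→running): 0:+→1 0:+→2 … peak 2.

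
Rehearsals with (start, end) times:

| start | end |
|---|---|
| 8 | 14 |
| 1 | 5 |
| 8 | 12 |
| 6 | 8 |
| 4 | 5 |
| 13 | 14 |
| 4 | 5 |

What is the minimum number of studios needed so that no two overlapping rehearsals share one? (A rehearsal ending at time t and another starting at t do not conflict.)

Count concurrent intervals with a sweep; the peak is the room count.
starts: [1, 4, 4, 6, 8, 8, 13]
ends:   [5, 5, 5, 8, 12, 14, 14]
s1→1 s4→2 s4→3  — peak 3.

3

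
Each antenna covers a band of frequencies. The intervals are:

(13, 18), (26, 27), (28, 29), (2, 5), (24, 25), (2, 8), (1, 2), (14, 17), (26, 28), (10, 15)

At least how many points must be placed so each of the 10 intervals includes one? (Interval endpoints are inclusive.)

Process intervals by earliest right end; each time one isn't hit yet, stab at its right endpoint.
Sorted: [1,2] [2,5] [2,8] [10,15] [14,17] [13,18] [24,25] [26,27] [26,28] [28,29]
{[1,2],[2,5],[2,8]} hit by 2; {[10,15],[14,17],[13,18]} hit by 15; {[24,25]} hit by 25; {[26,27],[26,28]} hit by 27; {[28,29]} hit by 29.
Points: 2, 15, 25, 27, 29 (5 total).

5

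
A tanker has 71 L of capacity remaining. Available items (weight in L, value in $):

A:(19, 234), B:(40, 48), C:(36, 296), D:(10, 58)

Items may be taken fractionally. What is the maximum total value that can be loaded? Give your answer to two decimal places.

595.20

Greedy by value/weight ratio, highest first.
Order: A (234/19=12.32) > C (296/36=8.22) > D (58/10=5.80) > B (48/40=1.20)
Fill: take A (19 @ 234) → take C (36 @ 296) → take D (10 @ 58) → take 6/40 of B → 7.20; 71/71 used.
Total value = 595.20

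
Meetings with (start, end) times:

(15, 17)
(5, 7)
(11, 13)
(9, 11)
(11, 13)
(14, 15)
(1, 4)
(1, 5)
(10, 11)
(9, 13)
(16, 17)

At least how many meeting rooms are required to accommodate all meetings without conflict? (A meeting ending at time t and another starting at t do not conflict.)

Events (time:±→running): 1:+→1 1:+→2 4:-→1 5:-→0 5:+→1 7:-→0 9:+→1 9:+→2 10:+→3 … peak 3.

3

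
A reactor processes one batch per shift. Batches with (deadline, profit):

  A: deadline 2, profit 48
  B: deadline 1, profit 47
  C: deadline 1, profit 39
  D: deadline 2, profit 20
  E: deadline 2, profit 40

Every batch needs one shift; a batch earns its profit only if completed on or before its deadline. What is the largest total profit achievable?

95

Profit order: A=48 B=47 E=40 C=39 D=20
Assign: A→slot 2, B→slot 1, E skipped, C skipped, D skipped.
Slots: [1:B] [2:A]
Profit = 47 + 48 = 95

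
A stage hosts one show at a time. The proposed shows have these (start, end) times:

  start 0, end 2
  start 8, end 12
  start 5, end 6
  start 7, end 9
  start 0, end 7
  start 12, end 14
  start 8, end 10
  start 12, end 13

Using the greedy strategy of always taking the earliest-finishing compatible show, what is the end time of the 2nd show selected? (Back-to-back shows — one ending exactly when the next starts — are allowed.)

Sort by end time and greedily take each interval whose start is ≥ the last chosen end.
By end time: (0,2), (5,6), (0,7), (7,9), (8,10), (8,12), (12,13), (12,14).
Pick (0,2); next start ≥ 2 → (5,6); next start ≥ 6 → (7,9); next start ≥ 9 → (12,13).
Selected: (0,2) (5,6) (7,9) (12,13)

6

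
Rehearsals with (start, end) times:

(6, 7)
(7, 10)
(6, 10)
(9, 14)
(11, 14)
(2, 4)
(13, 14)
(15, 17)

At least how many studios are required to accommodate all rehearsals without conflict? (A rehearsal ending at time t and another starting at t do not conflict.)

Count concurrent intervals with a sweep; the peak is the room count.
Events (time:±→running): 2:+→1 4:-→0 6:+→1 6:+→2 7:-→1 7:+→2 9:+→3 … peak 3.

3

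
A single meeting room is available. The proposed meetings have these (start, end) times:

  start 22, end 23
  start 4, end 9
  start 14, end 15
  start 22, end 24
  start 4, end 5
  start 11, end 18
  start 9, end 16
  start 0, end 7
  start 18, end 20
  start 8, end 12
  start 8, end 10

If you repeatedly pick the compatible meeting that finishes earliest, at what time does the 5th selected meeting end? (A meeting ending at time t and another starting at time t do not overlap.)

Order by finish time; keep every interval that doesn't clash with the previous kept one.
Sorted by end: (4,5)  (0,7)  (4,9)  (8,10)  (8,12)  (14,15)  (9,16)  (11,18)  (18,20)  (22,23)  (22,24)
take (4,5); skip (0,7); take (8,10); take (14,15); skip (9,16); take (18,20); take (22,23).
Selected: (4,5) (8,10) (14,15) (18,20) (22,23)

23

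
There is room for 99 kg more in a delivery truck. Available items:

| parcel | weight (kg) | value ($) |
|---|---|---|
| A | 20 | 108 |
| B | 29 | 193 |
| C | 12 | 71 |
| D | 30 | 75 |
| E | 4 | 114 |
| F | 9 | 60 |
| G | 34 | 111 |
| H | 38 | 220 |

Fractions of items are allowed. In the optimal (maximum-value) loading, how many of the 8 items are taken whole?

5

Greedy by value/weight ratio, highest first.
Order: E (114/4=28.50) > F (60/9=6.67) > B (193/29=6.66) > C (71/12=5.92) > H (220/38=5.79) > A (108/20=5.40) > G (111/34=3.26) > D (75/30=2.50)
Fill: take E (4 @ 114) → take F (9 @ 60) → take B (29 @ 193) → take C (12 @ 71) → take H (38 @ 220) → take 7/20 of A → 37.80; 99/99 used.
5 item(s) taken whole; one partial (take 7/20 of A).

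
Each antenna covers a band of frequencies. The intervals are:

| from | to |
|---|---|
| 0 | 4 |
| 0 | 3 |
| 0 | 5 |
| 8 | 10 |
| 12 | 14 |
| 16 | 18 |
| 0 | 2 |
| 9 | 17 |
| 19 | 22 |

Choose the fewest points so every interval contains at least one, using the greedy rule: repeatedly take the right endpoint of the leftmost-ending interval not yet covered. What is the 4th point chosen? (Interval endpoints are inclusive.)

18

Sort by right endpoint; whenever an interval is uncovered, place a point at its right end.
By right end: [0,2]  [0,3]  [0,4]  [0,5]  [8,10]  [12,14]  [9,17]  [16,18]  [19,22]
[0,2] uncovered → point at 2; [8,10] uncovered → point at 10; [12,14] uncovered → point at 14; [16,18] uncovered → point at 18; [19,22] uncovered → point at 22.
Points: 2, 10, 14, 18, 22 (5 total).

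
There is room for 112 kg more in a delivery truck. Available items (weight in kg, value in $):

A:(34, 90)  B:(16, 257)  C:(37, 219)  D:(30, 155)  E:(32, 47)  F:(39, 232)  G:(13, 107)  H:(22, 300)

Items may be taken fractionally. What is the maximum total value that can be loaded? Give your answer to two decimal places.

Greedy by value/weight ratio, highest first.
Ratios (sorted): B 16.06, H 13.64, G 8.23, F 5.95, C 5.92, D 5.17, A 2.65, E 1.47
take B (16 @ 257); take H (22 @ 300); take G (13 @ 107); take F (39 @ 232); take 22/37 of C → 130.22. Capacity used 112/112.
Total value = 1026.22

1026.22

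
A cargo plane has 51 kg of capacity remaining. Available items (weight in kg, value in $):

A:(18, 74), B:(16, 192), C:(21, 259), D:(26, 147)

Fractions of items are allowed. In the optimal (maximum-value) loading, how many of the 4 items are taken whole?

2

Sort by value per unit weight and fill in that order.
Ratios (sorted): C 12.33, B 12.00, D 5.65, A 4.11
take C (21 @ 259); take B (16 @ 192); take 14/26 of D → 79.15. Capacity used 51/51.
2 item(s) taken whole; one partial (take 14/26 of D).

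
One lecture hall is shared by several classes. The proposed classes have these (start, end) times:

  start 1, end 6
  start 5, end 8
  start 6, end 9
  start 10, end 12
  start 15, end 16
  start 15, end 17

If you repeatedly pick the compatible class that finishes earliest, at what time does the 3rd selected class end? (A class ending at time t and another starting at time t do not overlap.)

Sorted by end: (1,6)  (5,8)  (6,9)  (10,12)  (15,16)  (15,17)
take (1,6); take (6,9); take (10,12); take (15,16).
Selected: (1,6) (6,9) (10,12) (15,16)

12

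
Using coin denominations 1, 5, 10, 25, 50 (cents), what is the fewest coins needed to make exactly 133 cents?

Use the largest denomination that fits, subtract, and repeat.
133 − 2×50→33 − 1×25→8 − 1×5→3 − 3×1→0
Total coins = 2 + 1 + 1 + 3 = 7

7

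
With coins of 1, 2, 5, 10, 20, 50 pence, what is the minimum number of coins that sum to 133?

133 − 2×50→33 − 1×20→13 − 1×10→3 − 1×2→1 − 1×1→0
Total coins = 2 + 1 + 1 + 1 + 1 = 6

6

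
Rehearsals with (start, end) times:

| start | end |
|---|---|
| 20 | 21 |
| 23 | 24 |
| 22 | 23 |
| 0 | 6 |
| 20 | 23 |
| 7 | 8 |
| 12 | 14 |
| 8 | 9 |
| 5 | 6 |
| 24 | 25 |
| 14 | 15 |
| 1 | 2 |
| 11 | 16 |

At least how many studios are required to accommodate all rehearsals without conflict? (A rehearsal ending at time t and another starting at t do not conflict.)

The answer is the maximum number of intervals overlapping at any instant.
Events (time:±→running): 0:+→1 1:+→2 … peak 2.

2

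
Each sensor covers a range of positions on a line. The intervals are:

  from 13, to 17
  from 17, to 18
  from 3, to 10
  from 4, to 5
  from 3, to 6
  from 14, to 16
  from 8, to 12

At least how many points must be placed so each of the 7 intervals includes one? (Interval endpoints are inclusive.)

4

Sorted: [4,5] [3,6] [3,10] [8,12] [14,16] [13,17] [17,18]
{[4,5],[3,6],[3,10]} hit by 5; {[8,12]} hit by 12; {[14,16],[13,17]} hit by 16; {[17,18]} hit by 18.
Points: 5, 12, 16, 18 (4 total).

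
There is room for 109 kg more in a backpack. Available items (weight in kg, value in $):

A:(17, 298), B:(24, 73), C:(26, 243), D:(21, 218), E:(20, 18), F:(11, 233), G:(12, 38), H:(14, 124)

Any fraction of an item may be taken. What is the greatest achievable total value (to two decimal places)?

Sort by value per unit weight and fill in that order.
Order: F (233/11=21.18) > A (298/17=17.53) > D (218/21=10.38) > C (243/26=9.35) > H (124/14=8.86) > G (38/12=3.17) > B (73/24=3.04) > E (18/20=0.90)
Fill: take F (11 @ 233) → take A (17 @ 298) → take D (21 @ 218) → take C (26 @ 243) → take H (14 @ 124) → take G (12 @ 38) → take 8/24 of B → 24.33; 109/109 used.
Total value = 1178.33

1178.33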